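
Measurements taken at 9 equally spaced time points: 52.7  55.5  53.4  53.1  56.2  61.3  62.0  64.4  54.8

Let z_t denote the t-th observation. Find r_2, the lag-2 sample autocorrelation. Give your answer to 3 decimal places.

0.159

Mean z̄ = (52.7 + 55.5 + 53.4 + 53.1 + 56.2 + 61.3 + 62.0 + 64.4 + 54.8)/9 = 57.0444
Numerator Σ_{t=1}^{7}(z_t−z̄)(z_{t+2}−z̄) = 24.2116
Denominator Σ(z_t−z̄)² = 152.6222
r_2 = 24.2116 / 152.6222 = 0.159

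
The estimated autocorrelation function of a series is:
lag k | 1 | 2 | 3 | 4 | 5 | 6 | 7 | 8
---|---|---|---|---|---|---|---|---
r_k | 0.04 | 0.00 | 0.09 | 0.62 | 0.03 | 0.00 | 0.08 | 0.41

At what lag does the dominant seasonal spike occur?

The largest autocorrelation is r_4 = 0.62, with a weaker echo at lag 8 (0.41); the remaining lags stay at or below 0.09.
The dominant spike at lag 4 indicates a seasonal period of 4.

4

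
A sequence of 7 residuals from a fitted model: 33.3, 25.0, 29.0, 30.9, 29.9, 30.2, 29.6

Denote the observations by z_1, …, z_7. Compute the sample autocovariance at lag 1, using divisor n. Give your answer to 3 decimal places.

-2.026

Mean z̄ = (33.3 + 25.0 + 29.0 + 30.9 + 29.9 + 30.2 + 29.6)/7 = 29.7000
Deviations: 3.6000, -4.7000, -0.7000, 1.2000, 0.2000, 0.5000, -0.1000
Σ_{t=1}^{6}(z_t−z̄)(z_{t+1}−z̄) = -14.1800
γ_1 = -14.1800 / 7 = -2.026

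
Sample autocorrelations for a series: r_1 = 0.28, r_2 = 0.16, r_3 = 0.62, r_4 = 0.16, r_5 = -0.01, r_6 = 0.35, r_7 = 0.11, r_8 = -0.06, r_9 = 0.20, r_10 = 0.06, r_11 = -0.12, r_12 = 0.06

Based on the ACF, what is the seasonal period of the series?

3

The largest autocorrelation is r_3 = 0.62, with a weaker echo at lag 6 (0.35); the remaining lags stay at or below 0.28. The elevated value at lag 1 (0.28), dropping to 0.16 at lag 2, reflects decaying short-term dependence rather than seasonality.
The dominant spike at lag 3 indicates a seasonal period of 3.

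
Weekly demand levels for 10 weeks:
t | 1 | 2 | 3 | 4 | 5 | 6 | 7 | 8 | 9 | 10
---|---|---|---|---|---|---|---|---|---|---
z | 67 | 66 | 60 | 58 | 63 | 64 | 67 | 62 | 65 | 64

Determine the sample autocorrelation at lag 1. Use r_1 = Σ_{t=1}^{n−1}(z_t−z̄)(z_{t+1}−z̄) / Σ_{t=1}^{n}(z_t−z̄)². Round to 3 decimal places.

Mean z̄ = (67 + 66 + 60 + 58 + 63 + 64 + 67 + 62 + 65 + 64)/10 = 63.6000
Numerator Σ_{t=1}^{9}(z_t−z̄)(z_{t+1}−z̄) = 17.0400
Denominator Σ(z_t−z̄)² = 78.4000
r_1 = 17.0400 / 78.4000 = 0.217

0.217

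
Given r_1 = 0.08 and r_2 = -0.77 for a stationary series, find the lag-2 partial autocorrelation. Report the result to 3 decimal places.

-0.781

φ_{22} = (r_2 − r_1²) / (1 − r_1²)
r_1² = (0.08)² = 0.0064
Numerator = -0.77 − 0.0064 = -0.7764; denominator = 1 − 0.0064 = 0.9936
φ_{22} = -0.7764 / 0.9936 = -0.781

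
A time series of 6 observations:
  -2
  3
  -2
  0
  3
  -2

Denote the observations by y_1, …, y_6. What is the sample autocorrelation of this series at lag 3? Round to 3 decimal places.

0.433

Mean ȳ = (-2 + 3 − 2 + 0 + 3 − 2)/6 = 0.0000
Deviations from mean: -2.0000, 3.0000, -2.0000, 0.0000, 3.0000, -2.0000
Σ(y_t−ȳ)(y_{t+3}−ȳ) = (0.0000) + (9.0000) + (4.0000) = 13.0000
Denominator Σ(y_t−ȳ)² = 30.0000
r_3 = 13.0000 / 30.0000 = 0.433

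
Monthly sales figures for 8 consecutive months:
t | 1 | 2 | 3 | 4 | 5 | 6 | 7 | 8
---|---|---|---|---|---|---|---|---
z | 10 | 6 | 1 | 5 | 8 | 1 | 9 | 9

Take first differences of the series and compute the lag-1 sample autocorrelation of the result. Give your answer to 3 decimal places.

-0.361

First differences Δz: -4, -5, 4, 3, -7, 8, 0
Mean of differences = -0.1429
Numerator Σ(Δz_t−Δz̄)(Δz_{t+1}−Δz̄) = -64.5918
Denominator Σ(Δz_t−Δz̄)² = 178.8571
r_1(Δz) = -64.5918 / 178.8571 = -0.361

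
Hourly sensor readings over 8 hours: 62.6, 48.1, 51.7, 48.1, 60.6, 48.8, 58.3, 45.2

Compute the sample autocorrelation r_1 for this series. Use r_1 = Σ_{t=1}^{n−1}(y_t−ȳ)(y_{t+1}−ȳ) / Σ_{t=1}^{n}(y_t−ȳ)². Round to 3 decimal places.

Mean ȳ = (62.6 + 48.1 + 51.7 + 48.1 + 60.6 + 48.8 + 58.3 + 45.2)/8 = 52.9250
Numerator Σ_{t=1}^{7}(y_t−ȳ)(y_{t+1}−ȳ) = -167.2456
Denominator Σ(y_t−ȳ)² = 306.1550
r_1 = -167.2456 / 306.1550 = -0.546

-0.546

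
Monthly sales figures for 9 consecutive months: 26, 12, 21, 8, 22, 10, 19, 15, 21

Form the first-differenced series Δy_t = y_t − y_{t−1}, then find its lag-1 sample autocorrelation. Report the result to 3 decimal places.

-0.829

First differences Δy: -14, 9, -13, 14, -12, 9, -4, 6
Mean of differences = -0.6250
Numerator Σ(Δy_t−Δȳ)(Δy_{t+1}−Δȳ) = -759.5156
Denominator Σ(Δy_t−Δȳ)² = 915.8750
r_1(Δy) = -759.5156 / 915.8750 = -0.829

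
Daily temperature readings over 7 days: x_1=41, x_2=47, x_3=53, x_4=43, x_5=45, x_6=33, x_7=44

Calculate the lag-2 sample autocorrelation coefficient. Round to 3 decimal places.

-0.034

Mean x̄ = (41 + 47 + 53 + 43 + 45 + 33 + 44)/7 = 43.7143
Deviations from mean: -2.7143, 3.2857, 9.2857, -0.7143, 1.2857, -10.7143, 0.2857
Numerator Σ_{t=1}^{5}(x_t−x̄)(x_{t+2}−x̄) = -7.5918
Denominator Σ(x_t−x̄)² = 221.4286
r_2 = -7.5918 / 221.4286 = -0.034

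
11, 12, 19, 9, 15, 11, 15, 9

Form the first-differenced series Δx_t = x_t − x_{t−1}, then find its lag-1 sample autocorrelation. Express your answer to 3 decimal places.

-0.735

First differences Δx: 1, 7, -10, 6, -4, 4, -6
Mean of differences = -0.2857
Numerator Σ(Δx_t−Δx̄)(Δx_{t+1}−Δx̄) = -186.2245
Denominator Σ(Δx_t−Δx̄)² = 253.4286
r_1(Δx) = -186.2245 / 253.4286 = -0.735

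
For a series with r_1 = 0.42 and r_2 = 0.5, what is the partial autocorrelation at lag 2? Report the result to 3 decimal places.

0.393

φ_{22} = (r_2 − r_1²) / (1 − r_1²)
r_1² = (0.42)² = 0.1764
Numerator = 0.5 − 0.1764 = 0.3236; denominator = 1 − 0.1764 = 0.8236
φ_{22} = 0.3236 / 0.8236 = 0.393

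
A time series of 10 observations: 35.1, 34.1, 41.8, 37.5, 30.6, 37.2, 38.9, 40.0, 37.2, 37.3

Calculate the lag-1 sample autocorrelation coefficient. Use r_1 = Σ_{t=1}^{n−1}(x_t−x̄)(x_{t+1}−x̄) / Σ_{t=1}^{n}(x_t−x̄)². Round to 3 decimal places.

Mean x̄ = (35.1 + 34.1 + 41.8 + 37.5 + 30.6 + 37.2 + 38.9 + 40.0 + 37.2 + 37.3)/10 = 36.9700
Numerator Σ_{t=1}^{9}(x_t−x̄)(x_{t+1}−x̄) = -3.7119
Denominator Σ(x_t−x̄)² = 89.0410
r_1 = -3.7119 / 89.0410 = -0.042

-0.042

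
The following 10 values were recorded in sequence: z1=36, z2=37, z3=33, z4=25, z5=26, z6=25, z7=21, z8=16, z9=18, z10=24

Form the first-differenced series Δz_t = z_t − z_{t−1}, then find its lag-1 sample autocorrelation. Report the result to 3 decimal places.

0.121

First differences Δz: 1, -4, -8, 1, -1, -4, -5, 2, 6
Mean of differences = -1.3333
Numerator Σ(Δz_t−Δz̄)(Δz_{t+1}−Δz̄) = 17.8889
Denominator Σ(Δz_t−Δz̄)² = 148.0000
r_1(Δz) = 17.8889 / 148.0000 = 0.121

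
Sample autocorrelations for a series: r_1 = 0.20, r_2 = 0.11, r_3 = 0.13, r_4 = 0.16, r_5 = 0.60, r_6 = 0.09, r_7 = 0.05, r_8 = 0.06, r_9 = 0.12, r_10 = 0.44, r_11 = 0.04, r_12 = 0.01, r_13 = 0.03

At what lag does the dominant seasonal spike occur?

The largest autocorrelation is r_5 = 0.60, with a weaker echo at lag 10 (0.44); the remaining lags stay at or below 0.20. The elevated value at lag 1 (0.20), dropping to 0.11 at lag 2, reflects decaying short-term dependence rather than seasonality.
The dominant spike at lag 5 indicates a seasonal period of 5.

5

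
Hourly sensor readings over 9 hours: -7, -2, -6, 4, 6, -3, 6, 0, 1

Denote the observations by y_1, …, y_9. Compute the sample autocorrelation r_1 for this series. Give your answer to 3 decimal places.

-0.051

Mean ȳ = (-7 − 2 − 6 + 4 + 6 − 3 + 6 + 0 + 1)/9 = -0.1111
Numerator Σ_{t=1}^{8}(y_t−ȳ)(y_{t+1}−ȳ) = -9.4568
Denominator Σ(y_t−ȳ)² = 186.8889
r_1 = -9.4568 / 186.8889 = -0.051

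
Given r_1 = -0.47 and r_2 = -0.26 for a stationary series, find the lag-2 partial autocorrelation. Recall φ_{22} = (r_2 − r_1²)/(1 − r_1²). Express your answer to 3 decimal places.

-0.617

φ_{22} = (r_2 − r_1²) / (1 − r_1²)
r_1² = (-0.47)² = 0.2209
Numerator = -0.26 − 0.2209 = -0.4809; denominator = 1 − 0.2209 = 0.7791
φ_{22} = -0.4809 / 0.7791 = -0.617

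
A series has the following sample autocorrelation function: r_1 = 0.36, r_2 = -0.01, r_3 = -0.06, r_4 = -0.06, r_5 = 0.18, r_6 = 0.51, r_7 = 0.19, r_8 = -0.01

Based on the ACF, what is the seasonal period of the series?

The largest autocorrelation is r_6 = 0.51; the remaining lags stay at or below 0.36.
The dominant spike at lag 6 indicates a seasonal period of 6.

6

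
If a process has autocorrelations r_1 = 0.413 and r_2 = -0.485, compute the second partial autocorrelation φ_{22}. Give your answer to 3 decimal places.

-0.790

φ_{22} = (r_2 − r_1²) / (1 − r_1²)
r_1² = (0.413)² = 0.170569
Numerator = -0.485 − 0.1706 = -0.6556; denominator = 1 − 0.1706 = 0.8294
φ_{22} = -0.6556 / 0.8294 = -0.790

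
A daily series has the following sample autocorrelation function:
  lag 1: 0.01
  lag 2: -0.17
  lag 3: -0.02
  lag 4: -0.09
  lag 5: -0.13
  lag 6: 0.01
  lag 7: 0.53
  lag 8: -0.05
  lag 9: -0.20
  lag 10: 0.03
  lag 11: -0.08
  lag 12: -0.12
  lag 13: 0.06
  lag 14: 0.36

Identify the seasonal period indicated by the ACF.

The largest autocorrelation is r_7 = 0.53, with a weaker echo at lag 14 (0.36); the remaining lags stay at or below 0.06.
The dominant spike at lag 7 indicates a seasonal period of 7.

7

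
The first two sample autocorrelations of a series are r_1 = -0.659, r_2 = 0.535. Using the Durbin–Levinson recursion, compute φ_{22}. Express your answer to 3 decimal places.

φ_{22} = (r_2 − r_1²) / (1 − r_1²)
r_1² = (-0.659)² = 0.434281
Numerator = 0.535 − 0.4343 = 0.1007; denominator = 1 − 0.4343 = 0.5657
φ_{22} = 0.1007 / 0.5657 = 0.178

0.178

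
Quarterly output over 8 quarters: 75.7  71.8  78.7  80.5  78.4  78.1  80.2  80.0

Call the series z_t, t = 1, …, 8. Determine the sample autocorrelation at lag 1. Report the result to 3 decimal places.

0.291

Mean z̄ = (75.7 + 71.8 + 78.7 + 80.5 + 78.4 + 78.1 + 80.2 + 80.0)/8 = 77.9250
Numerator Σ_{t=1}^{7}(z_t−z̄)(z_{t+1}−z̄) = 17.3019
Denominator Σ(z_t−z̄)² = 59.4350
r_1 = 17.3019 / 59.4350 = 0.291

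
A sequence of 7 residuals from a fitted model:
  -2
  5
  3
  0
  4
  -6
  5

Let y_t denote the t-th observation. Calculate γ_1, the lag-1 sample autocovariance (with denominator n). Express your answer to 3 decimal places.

-8.338

Mean ȳ = (-2 + 5 + 3 + 0 + 4 − 6 + 5)/7 = 1.2857
Deviations: -3.2857, 3.7143, 1.7143, -1.2857, 2.7143, -7.2857, 3.7143
Σ_{t=1}^{6}(y_t−ȳ)(y_{t+1}−ȳ) = -58.3673
γ_1 = -58.3673 / 7 = -8.338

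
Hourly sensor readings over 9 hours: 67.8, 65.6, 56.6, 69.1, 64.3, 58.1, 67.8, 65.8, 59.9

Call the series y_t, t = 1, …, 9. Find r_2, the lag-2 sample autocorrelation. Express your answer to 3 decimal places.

-0.466

Mean ȳ = (67.8 + 65.6 + 56.6 + 69.1 + 64.3 + 58.1 + 67.8 + 65.8 + 59.9)/9 = 63.8889
Σ(y_t−ȳ)(y_{t+2}−ȳ) = (-28.5077) + (8.9168) + (-2.9965) + (-30.1665) + (1.6079) + (-11.0632) + (-15.6010) = -77.8102
Denominator Σ(y_t−ȳ)² = 167.0489
r_2 = -77.8102 / 167.0489 = -0.466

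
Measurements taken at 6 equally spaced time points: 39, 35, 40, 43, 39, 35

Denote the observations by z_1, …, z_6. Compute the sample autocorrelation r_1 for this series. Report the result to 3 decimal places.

0.005

Mean z̄ = (39 + 35 + 40 + 43 + 39 + 35)/6 = 38.5000
Deviations from mean: 0.5000, -3.5000, 1.5000, 4.5000, 0.5000, -3.5000
Σ(z_t−z̄)(z_{t+1}−z̄) = (-1.7500) + (-5.2500) + (6.7500) + (2.2500) + (-1.7500) = 0.2500
Denominator Σ(z_t−z̄)² = 47.5000
r_1 = 0.2500 / 47.5000 = 0.005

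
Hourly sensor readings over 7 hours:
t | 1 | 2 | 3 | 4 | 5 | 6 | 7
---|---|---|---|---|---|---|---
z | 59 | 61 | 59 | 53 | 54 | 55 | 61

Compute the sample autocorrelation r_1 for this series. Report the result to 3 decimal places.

Mean z̄ = (59 + 61 + 59 + 53 + 54 + 55 + 61)/7 = 57.4286
Deviations from mean: 1.5714, 3.5714, 1.5714, -4.4286, -3.4286, -2.4286, 3.5714
Σ(z_t−z̄)(z_{t+1}−z̄) = (5.6122) + (5.6122) + (-6.9592) + (15.1837) + (8.3265) + (-8.6735) = 19.1020
Denominator Σ(z_t−z̄)² = 67.7143
r_1 = 19.1020 / 67.7143 = 0.282

0.282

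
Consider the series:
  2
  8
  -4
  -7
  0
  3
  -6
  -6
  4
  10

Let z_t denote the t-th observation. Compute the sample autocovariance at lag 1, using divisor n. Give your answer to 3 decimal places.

4.904

Mean z̄ = (2 + 8 − 4 − 7 + 0 + 3 − 6 − 6 + 4 + 10)/10 = 0.4000
Σ_{t=1}^{9}(z_t−z̄)(z_{t+1}−z̄) = 49.0400
γ_1 = 49.0400 / 10 = 4.904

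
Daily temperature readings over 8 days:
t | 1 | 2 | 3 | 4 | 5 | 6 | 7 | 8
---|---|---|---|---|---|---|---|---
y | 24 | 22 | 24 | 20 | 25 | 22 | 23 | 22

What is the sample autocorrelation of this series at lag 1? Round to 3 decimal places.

-0.775

Mean ȳ = (24 + 22 + 24 + 20 + 25 + 22 + 23 + 22)/8 = 22.7500
Deviations from mean: 1.2500, -0.7500, 1.2500, -2.7500, 2.2500, -0.7500, 0.2500, -0.7500
Numerator Σ_{t=1}^{7}(y_t−ȳ)(y_{t+1}−ȳ) = -13.5625
Denominator Σ(y_t−ȳ)² = 17.5000
r_1 = -13.5625 / 17.5000 = -0.775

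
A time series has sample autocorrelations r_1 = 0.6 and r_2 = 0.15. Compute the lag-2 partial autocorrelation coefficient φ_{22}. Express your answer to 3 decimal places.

φ_{22} = (r_2 − r_1²) / (1 − r_1²)
r_1² = (0.6)² = 0.36
Numerator = 0.15 − 0.3600 = -0.2100; denominator = 1 − 0.3600 = 0.6400
φ_{22} = -0.2100 / 0.6400 = -0.328

-0.328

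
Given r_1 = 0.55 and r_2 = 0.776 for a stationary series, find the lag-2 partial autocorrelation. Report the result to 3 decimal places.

φ_{22} = (r_2 − r_1²) / (1 − r_1²)
r_1² = (0.55)² = 0.3025
Numerator = 0.776 − 0.3025 = 0.4735; denominator = 1 − 0.3025 = 0.6975
φ_{22} = 0.4735 / 0.6975 = 0.679

0.679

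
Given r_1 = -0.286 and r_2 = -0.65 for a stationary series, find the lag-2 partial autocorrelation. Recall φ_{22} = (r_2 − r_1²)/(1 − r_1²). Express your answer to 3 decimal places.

φ_{22} = (r_2 − r_1²) / (1 − r_1²)
r_1² = (-0.286)² = 0.081796
Numerator = -0.65 − 0.0818 = -0.7318; denominator = 1 − 0.0818 = 0.9182
φ_{22} = -0.7318 / 0.9182 = -0.797

-0.797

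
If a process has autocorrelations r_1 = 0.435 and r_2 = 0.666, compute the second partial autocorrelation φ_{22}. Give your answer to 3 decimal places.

φ_{22} = (r_2 − r_1²) / (1 − r_1²)
r_1² = (0.435)² = 0.189225
Numerator = 0.666 − 0.1892 = 0.4768; denominator = 1 − 0.1892 = 0.8108
φ_{22} = 0.4768 / 0.8108 = 0.588

0.588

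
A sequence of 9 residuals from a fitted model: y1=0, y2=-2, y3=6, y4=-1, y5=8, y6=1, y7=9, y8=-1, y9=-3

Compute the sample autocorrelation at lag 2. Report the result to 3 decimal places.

0.257

Mean ȳ = (0 − 2 + 6 − 1 + 8 + 1 + 9 − 1 − 3)/9 = 1.8889
Σ(y_t−ȳ)(y_{t+2}−ȳ) = (-7.7654) + (11.2346) + (25.1235) + (2.5679) + (43.4568) + (2.5679) + (-34.7654) = 42.4198
Denominator Σ(y_t−ȳ)² = 164.8889
r_2 = 42.4198 / 164.8889 = 0.257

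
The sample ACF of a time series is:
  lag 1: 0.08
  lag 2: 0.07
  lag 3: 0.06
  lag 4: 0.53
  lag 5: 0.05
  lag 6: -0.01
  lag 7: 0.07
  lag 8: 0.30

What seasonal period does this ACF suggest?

The largest autocorrelation is r_4 = 0.53, with a weaker echo at lag 8 (0.30); the remaining lags stay at or below 0.08.
The dominant spike at lag 4 indicates a seasonal period of 4.

4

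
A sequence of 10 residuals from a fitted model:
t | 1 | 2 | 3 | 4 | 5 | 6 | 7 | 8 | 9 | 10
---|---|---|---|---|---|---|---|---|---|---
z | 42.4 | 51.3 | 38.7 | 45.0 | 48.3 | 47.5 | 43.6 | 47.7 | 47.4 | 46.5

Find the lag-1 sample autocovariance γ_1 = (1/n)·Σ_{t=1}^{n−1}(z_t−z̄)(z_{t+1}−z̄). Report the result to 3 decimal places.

-5.371

Mean z̄ = (42.4 + 51.3 + 38.7 + 45.0 + 48.3 + 47.5 + 43.6 + 47.7 + 47.4 + 46.5)/10 = 45.8400
Σ_{t=1}^{9}(z_t−z̄)(z_{t+1}−z̄) = -53.7056
γ_1 = -53.7056 / 10 = -5.371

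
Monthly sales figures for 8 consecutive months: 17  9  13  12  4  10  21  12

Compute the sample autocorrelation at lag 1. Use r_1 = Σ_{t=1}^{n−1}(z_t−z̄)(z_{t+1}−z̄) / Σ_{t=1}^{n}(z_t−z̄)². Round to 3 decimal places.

Mean z̄ = (17 + 9 + 13 + 12 + 4 + 10 + 21 + 12)/8 = 12.2500
Deviations from mean: 4.7500, -3.2500, 0.7500, -0.2500, -8.2500, -2.2500, 8.7500, -0.2500
Numerator Σ_{t=1}^{7}(z_t−z̄)(z_{t+1}−z̄) = -19.3125
Denominator Σ(z_t−z̄)² = 183.5000
r_1 = -19.3125 / 183.5000 = -0.105

-0.105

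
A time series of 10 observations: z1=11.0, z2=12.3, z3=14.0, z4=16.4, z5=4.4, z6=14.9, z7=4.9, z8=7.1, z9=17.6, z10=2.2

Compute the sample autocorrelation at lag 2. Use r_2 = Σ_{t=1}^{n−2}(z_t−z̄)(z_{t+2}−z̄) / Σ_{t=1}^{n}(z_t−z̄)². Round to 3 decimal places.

Mean z̄ = (11.0 + 12.3 + 14.0 + 16.4 + 4.4 + 14.9 + 4.9 + 7.1 + 17.6 + 2.2)/10 = 10.4800
Numerator Σ_{t=1}^{8}(z_t−z̄)(z_{t+2}−z̄) = 24.6132
Denominator Σ(z_t−z̄)² = 269.3360
r_2 = 24.6132 / 269.3360 = 0.091

0.091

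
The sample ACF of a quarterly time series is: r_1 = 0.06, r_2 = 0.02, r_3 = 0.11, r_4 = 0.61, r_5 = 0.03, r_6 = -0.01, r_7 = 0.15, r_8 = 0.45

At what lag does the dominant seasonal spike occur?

The largest autocorrelation is r_4 = 0.61, with a weaker echo at lag 8 (0.45); the remaining lags stay at or below 0.15.
The dominant spike at lag 4 indicates a seasonal period of 4.

4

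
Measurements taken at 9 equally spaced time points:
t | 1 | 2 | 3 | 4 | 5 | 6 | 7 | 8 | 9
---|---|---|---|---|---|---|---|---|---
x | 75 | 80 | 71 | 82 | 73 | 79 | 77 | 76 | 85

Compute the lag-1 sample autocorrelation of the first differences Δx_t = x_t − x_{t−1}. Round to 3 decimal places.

-0.749

First differences Δx: 5, -9, 11, -9, 6, -2, -1, 9
Mean of differences = 1.2500
Numerator Σ(Δx_t−Δx̄)(Δx_{t+1}−Δx̄) = -312.5625
Denominator Σ(Δx_t−Δx̄)² = 417.5000
r_1(Δx) = -312.5625 / 417.5000 = -0.749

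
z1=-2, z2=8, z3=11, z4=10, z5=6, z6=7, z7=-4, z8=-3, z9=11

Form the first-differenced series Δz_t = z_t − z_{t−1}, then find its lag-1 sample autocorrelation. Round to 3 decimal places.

First differences Δz: 10, 3, -1, -4, 1, -11, 1, 14
Mean of differences = 1.6250
Numerator Σ(Δz_t−Δz̄)(Δz_{t+1}−Δz̄) = 34.2344
Denominator Σ(Δz_t−Δz̄)² = 423.8750
r_1(Δz) = 34.2344 / 423.8750 = 0.081

0.081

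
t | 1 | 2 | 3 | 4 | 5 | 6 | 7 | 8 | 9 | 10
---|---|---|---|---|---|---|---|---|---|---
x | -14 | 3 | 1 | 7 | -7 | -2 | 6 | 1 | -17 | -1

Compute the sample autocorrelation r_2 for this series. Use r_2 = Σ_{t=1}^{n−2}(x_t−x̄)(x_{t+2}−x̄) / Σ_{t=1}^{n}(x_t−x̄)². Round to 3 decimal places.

Mean x̄ = (-14 + 3 + 1 + 7 − 7 − 2 + 6 + 1 − 17 − 1)/10 = -2.3000
Numerator Σ_{t=1}^{8}(x_t−x̄)(x_{t+2}−x̄) = -157.7800
Denominator Σ(x_t−x̄)² = 582.1000
r_2 = -157.7800 / 582.1000 = -0.271

-0.271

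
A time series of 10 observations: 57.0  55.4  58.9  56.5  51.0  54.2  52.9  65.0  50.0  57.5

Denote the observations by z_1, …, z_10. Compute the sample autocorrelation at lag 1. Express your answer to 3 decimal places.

-0.482

Mean z̄ = (57.0 + 55.4 + 58.9 + 56.5 + 51.0 + 54.2 + 52.9 + 65.0 + 50.0 + 57.5)/10 = 55.8400
Numerator Σ_{t=1}^{9}(z_t−z̄)(z_{t+1}−z̄) = -80.3916
Denominator Σ(z_t−z̄)² = 166.8640
r_1 = -80.3916 / 166.8640 = -0.482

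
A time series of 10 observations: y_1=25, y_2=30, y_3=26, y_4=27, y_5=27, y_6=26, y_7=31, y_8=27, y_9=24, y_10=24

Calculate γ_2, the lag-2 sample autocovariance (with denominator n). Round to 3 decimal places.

-0.958

Mean ȳ = (25 + 30 + 26 + 27 + 27 + 26 + 31 + 27 + 24 + 24)/10 = 26.7000
Σ_{t=1}^{8}(y_t−ȳ)(y_{t+2}−ȳ) = -9.5800
γ_2 = -9.5800 / 10 = -0.958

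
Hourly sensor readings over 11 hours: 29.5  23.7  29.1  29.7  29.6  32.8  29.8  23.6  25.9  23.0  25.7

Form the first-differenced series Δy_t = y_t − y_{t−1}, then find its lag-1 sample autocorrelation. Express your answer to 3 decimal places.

First differences Δy: -5.8, 5.4, 0.6, -0.1, 3.2, -3.0, -6.2, 2.3, -2.9, 2.7
Mean of differences = -0.3800
Numerator Σ(Δy_t−Δȳ)(Δy_{t+1}−Δȳ) = -48.6304
Denominator Σ(Δy_t−Δȳ)² = 140.3960
r_1(Δy) = -48.6304 / 140.3960 = -0.346

-0.346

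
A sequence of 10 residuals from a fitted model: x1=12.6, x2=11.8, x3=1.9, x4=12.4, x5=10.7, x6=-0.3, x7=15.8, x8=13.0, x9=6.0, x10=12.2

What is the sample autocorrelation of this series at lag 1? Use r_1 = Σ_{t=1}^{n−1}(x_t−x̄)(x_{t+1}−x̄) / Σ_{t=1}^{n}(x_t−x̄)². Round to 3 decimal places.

Mean x̄ = (12.6 + 11.8 + 1.9 + 12.4 + 10.7 − 0.3 + 15.8 + 13.0 + 6.0 + 12.2)/10 = 9.6100
Numerator Σ_{t=1}^{9}(x_t−x̄)(x_{t+1}−x̄) = -101.5551
Denominator Σ(x_t−x̄)² = 249.9090
r_1 = -101.5551 / 249.9090 = -0.406

-0.406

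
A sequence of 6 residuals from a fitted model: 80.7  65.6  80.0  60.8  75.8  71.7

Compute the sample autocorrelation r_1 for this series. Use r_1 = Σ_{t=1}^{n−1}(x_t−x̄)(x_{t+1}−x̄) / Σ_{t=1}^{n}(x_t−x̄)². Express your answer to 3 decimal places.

-0.744

Mean x̄ = (80.7 + 65.6 + 80.0 + 60.8 + 75.8 + 71.7)/6 = 72.4333
Numerator Σ_{t=1}^{5}(x_t−x̄)(x_{t+1}−x̄) = -237.8544
Denominator Σ(x_t−x̄)² = 319.4933
r_1 = -237.8544 / 319.4933 = -0.744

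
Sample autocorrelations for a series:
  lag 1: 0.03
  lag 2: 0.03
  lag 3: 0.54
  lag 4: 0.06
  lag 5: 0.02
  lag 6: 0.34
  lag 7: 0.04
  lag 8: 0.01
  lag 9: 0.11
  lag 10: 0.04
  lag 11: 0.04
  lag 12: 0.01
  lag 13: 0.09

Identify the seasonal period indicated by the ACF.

The largest autocorrelation is r_3 = 0.54, with a weaker echo at lag 6 (0.34); the remaining lags stay at or below 0.11.
The dominant spike at lag 3 indicates a seasonal period of 3.

3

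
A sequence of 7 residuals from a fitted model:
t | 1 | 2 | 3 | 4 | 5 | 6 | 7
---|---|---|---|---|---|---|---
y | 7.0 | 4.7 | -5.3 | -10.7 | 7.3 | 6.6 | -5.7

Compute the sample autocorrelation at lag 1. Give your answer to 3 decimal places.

-0.014

Mean ȳ = (7.0 + 4.7 − 5.3 − 10.7 + 7.3 + 6.6 − 5.7)/7 = 0.5571
Numerator Σ_{t=1}^{6}(y_t−ȳ)(y_{t+1}−ȳ) = -4.6090
Denominator Σ(y_t−ȳ)² = 340.8371
r_1 = -4.6090 / 340.8371 = -0.014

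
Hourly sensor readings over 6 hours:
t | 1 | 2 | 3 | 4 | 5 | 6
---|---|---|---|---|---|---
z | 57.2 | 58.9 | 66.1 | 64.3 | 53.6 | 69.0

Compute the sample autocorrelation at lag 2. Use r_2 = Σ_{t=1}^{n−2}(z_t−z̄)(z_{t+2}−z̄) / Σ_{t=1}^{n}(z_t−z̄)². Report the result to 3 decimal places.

-0.246

Mean z̄ = (57.2 + 58.9 + 66.1 + 64.3 + 53.6 + 69.0)/6 = 61.5167
Deviations from mean: -4.3167, -2.6167, 4.5833, 2.7833, -7.9167, 7.4833
Σ(z_t−z̄)(z_{t+2}−z̄) = (-19.7847) + (-7.2831) + (-36.2847) + (20.8286) = -42.5239
Denominator Σ(z_t−z̄)² = 172.9083
r_2 = -42.5239 / 172.9083 = -0.246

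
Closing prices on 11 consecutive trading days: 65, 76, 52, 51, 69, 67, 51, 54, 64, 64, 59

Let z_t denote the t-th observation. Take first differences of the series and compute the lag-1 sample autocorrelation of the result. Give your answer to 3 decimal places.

First differences Δz: 11, -24, -1, 18, -2, -16, 3, 10, 0, -5
Mean of differences = -0.6000
Numerator Σ(Δz_t−Δz̄)(Δz_{t+1}−Δz̄) = -287.5600
Denominator Σ(Δz_t−Δz̄)² = 1412.4000
r_1(Δz) = -287.5600 / 1412.4000 = -0.204

-0.204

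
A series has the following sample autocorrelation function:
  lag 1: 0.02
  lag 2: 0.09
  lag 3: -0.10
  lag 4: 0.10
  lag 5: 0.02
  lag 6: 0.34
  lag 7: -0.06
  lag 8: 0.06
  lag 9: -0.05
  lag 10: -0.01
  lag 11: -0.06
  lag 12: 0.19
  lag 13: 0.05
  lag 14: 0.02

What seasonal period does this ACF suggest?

6

The largest autocorrelation is r_6 = 0.34, with a weaker echo at lag 12 (0.19); the remaining lags stay at or below 0.10.
The dominant spike at lag 6 indicates a seasonal period of 6.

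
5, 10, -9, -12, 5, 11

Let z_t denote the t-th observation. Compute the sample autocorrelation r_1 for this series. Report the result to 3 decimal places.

Mean z̄ = (5 + 10 − 9 − 12 + 5 + 11)/6 = 1.6667
Σ(z_t−z̄)(z_{t+1}−z̄) = (27.7778) + (-88.8889) + (145.7778) + (-45.5556) + (31.1111) = 70.2222
Denominator Σ(z_t−z̄)² = 479.3333
r_1 = 70.2222 / 479.3333 = 0.146

0.146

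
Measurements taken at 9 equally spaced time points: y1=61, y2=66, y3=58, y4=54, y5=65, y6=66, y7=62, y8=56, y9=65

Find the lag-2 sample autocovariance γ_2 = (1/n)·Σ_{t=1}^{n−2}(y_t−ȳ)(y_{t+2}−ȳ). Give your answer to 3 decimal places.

-11.044

Mean ȳ = (61 + 66 + 58 + 54 + 65 + 66 + 62 + 56 + 65)/9 = 61.4444
Σ_{t=1}^{7}(y_t−ȳ)(y_{t+2}−ȳ) = -99.3951
γ_2 = -99.3951 / 9 = -11.044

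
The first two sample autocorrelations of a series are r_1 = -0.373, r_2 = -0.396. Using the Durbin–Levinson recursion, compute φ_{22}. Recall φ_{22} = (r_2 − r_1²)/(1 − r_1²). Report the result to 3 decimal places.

φ_{22} = (r_2 − r_1²) / (1 − r_1²)
r_1² = (-0.373)² = 0.139129
Numerator = -0.396 − 0.1391 = -0.5351; denominator = 1 − 0.1391 = 0.8609
φ_{22} = -0.5351 / 0.8609 = -0.622

-0.622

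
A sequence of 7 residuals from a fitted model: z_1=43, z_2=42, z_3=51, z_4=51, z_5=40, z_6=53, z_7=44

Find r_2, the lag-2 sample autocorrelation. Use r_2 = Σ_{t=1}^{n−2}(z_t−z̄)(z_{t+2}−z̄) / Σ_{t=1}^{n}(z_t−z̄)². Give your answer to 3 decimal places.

Mean z̄ = (43 + 42 + 51 + 51 + 40 + 53 + 44)/7 = 46.2857
Σ(z_t−z̄)(z_{t+2}−z̄) = (-15.4898) + (-20.2041) + (-29.6327) + (31.6531) + (14.3673) = -19.3061
Denominator Σ(z_t−z̄)² = 163.4286
r_2 = -19.3061 / 163.4286 = -0.118

-0.118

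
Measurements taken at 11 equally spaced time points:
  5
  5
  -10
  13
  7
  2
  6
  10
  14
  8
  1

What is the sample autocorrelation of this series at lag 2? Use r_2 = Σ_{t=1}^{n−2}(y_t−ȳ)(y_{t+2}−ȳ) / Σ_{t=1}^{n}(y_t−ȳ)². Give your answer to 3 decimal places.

Mean ȳ = (5 + 5 − 10 + 13 + 7 + 2 + 6 + 10 + 14 + 8 + 1)/11 = 5.5455
Numerator Σ_{t=1}^{9}(y_t−ȳ)(y_{t+2}−ȳ) = -83.4132
Denominator Σ(y_t−ȳ)² = 430.7273
r_2 = -83.4132 / 430.7273 = -0.194

-0.194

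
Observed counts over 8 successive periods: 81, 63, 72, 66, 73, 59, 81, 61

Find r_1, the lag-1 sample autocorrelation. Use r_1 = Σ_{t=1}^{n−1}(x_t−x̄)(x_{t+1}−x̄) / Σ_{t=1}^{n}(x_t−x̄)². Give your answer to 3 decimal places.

Mean x̄ = (81 + 63 + 72 + 66 + 73 + 59 + 81 + 61)/8 = 69.5000
Σ(x_t−x̄)(x_{t+1}−x̄) = (-74.7500) + (-16.2500) + (-8.7500) + (-12.2500) + (-36.7500) + (-120.7500) + (-97.7500) = -367.2500
Denominator Σ(x_t−x̄)² = 520.0000
r_1 = -367.2500 / 520.0000 = -0.706

-0.706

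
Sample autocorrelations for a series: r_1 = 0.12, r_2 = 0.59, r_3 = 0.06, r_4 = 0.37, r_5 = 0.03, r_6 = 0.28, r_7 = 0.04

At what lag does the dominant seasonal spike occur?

The largest autocorrelation is r_2 = 0.59, with weaker echoes at lags 4 (0.37) and 6 (0.28); the remaining lags stay at or below 0.12.
The dominant spike at lag 2 indicates a seasonal period of 2.

2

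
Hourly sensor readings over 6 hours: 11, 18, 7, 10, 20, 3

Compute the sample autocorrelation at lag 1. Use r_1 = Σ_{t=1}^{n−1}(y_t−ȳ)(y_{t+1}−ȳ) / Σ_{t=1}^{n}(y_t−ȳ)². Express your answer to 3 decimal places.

Mean ȳ = (11 + 18 + 7 + 10 + 20 + 3)/6 = 11.5000
Σ(y_t−ȳ)(y_{t+1}−ȳ) = (-3.2500) + (-29.2500) + (6.7500) + (-12.7500) + (-72.2500) = -110.7500
Denominator Σ(y_t−ȳ)² = 209.5000
r_1 = -110.7500 / 209.5000 = -0.529

-0.529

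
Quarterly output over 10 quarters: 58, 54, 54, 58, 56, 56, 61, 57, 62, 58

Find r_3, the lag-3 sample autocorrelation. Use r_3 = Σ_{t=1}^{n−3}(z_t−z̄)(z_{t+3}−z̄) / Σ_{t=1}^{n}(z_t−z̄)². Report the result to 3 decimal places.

Mean z̄ = (58 + 54 + 54 + 58 + 56 + 56 + 61 + 57 + 62 + 58)/10 = 57.4000
Σ(z_t−z̄)(z_{t+3}−z̄) = (0.3600) + (4.7600) + (4.7600) + (2.1600) + (0.5600) + (-6.4400) + (2.1600) = 8.3200
Denominator Σ(z_t−z̄)² = 62.4000
r_3 = 8.3200 / 62.4000 = 0.133

0.133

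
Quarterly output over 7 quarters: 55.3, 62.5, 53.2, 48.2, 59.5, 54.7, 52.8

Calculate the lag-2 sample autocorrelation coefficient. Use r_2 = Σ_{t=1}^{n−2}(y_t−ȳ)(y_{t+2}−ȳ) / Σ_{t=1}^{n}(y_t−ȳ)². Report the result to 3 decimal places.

Mean ȳ = (55.3 + 62.5 + 53.2 + 48.2 + 59.5 + 54.7 + 52.8)/7 = 55.1714
Σ(y_t−ȳ)(y_{t+2}−ȳ) = (-0.2535) + (-51.0906) + (-8.5335) + (3.2865) + (-10.2649) = -66.8559
Denominator Σ(y_t−ȳ)² = 130.7943
r_2 = -66.8559 / 130.7943 = -0.511

-0.511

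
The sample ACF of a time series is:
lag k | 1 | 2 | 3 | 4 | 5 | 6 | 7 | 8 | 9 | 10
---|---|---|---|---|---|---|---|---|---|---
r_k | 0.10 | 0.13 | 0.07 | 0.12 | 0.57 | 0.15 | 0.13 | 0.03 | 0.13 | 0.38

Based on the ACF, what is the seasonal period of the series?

The largest autocorrelation is r_5 = 0.57, with a weaker echo at lag 10 (0.38); the remaining lags stay at or below 0.15.
The dominant spike at lag 5 indicates a seasonal period of 5.

5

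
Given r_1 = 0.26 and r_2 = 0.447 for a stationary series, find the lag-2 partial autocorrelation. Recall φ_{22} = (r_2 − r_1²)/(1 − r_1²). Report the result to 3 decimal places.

φ_{22} = (r_2 − r_1²) / (1 − r_1²)
r_1² = (0.26)² = 0.0676
Numerator = 0.447 − 0.0676 = 0.3794; denominator = 1 − 0.0676 = 0.9324
φ_{22} = 0.3794 / 0.9324 = 0.407

0.407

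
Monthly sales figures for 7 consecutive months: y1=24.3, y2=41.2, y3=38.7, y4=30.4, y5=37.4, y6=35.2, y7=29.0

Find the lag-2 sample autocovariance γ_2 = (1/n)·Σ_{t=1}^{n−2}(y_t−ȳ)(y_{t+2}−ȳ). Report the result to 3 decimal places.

-10.832

Mean ȳ = (24.3 + 41.2 + 38.7 + 30.4 + 37.4 + 35.2 + 29.0)/7 = 33.7429
Deviations: -9.4429, 7.4571, 4.9571, -3.3429, 3.6571, 1.4571, -4.7429
Σ_{t=1}^{5}(y_t−ȳ)(y_{t+2}−ȳ) = -75.8251
γ_2 = -75.8251 / 7 = -10.832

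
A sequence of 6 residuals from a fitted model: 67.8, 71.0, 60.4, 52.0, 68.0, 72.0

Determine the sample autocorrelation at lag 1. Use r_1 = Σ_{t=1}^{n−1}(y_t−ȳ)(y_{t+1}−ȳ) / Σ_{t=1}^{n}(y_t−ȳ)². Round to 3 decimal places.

Mean ȳ = (67.8 + 71.0 + 60.4 + 52.0 + 68.0 + 72.0)/6 = 65.2000
Σ(y_t−ȳ)(y_{t+1}−ȳ) = (15.0800) + (-27.8400) + (63.3600) + (-36.9600) + (19.0400) = 32.6800
Denominator Σ(y_t−ȳ)² = 291.7600
r_1 = 32.6800 / 291.7600 = 0.112

0.112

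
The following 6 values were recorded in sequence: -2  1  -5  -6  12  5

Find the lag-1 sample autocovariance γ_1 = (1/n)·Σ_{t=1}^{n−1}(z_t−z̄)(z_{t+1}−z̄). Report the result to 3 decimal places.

1.440

Mean z̄ = (-2 + 1 − 5 − 6 + 12 + 5)/6 = 0.8333
Σ_{t=1}^{5}(z_t−z̄)(z_{t+1}−z̄) = 8.6389
γ_1 = 8.6389 / 6 = 1.440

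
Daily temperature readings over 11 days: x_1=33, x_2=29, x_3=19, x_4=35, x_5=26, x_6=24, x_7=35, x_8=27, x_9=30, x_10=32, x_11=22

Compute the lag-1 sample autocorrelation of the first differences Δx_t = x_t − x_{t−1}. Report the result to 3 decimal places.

-0.528

First differences Δx: -4, -10, 16, -9, -2, 11, -8, 3, 2, -10
Mean of differences = -1.1000
Numerator Σ(Δx_t−Δx̄)(Δx_{t+1}−Δx̄) = -391.9100
Denominator Σ(Δx_t−Δx̄)² = 742.9000
r_1(Δx) = -391.9100 / 742.9000 = -0.528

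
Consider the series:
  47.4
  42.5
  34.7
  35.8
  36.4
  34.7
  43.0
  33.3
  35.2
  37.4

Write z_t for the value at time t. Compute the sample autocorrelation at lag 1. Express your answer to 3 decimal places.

0.097

Mean z̄ = (47.4 + 42.5 + 34.7 + 35.8 + 36.4 + 34.7 + 43.0 + 33.3 + 35.2 + 37.4)/10 = 38.0400
Numerator Σ_{t=1}^{9}(z_t−z̄)(z_{t+1}−z̄) = 18.6844
Denominator Σ(z_t−z̄)² = 193.0640
r_1 = 18.6844 / 193.0640 = 0.097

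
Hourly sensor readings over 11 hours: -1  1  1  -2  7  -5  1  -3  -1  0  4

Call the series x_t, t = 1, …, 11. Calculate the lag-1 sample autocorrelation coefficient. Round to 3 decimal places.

Mean x̄ = (-1 + 1 + 1 − 2 + 7 − 5 + 1 − 3 − 1 + 0 + 4)/11 = 0.1818
Numerator Σ_{t=1}^{10}(x_t−x̄)(x_{t+1}−x̄) = -55.8512
Denominator Σ(x_t−x̄)² = 107.6364
r_1 = -55.8512 / 107.6364 = -0.519

-0.519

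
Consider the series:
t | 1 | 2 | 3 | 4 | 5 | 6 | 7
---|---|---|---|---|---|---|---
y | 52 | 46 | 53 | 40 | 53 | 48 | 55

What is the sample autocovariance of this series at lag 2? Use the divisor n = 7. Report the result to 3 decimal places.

12.560

Mean ȳ = (52 + 46 + 53 + 40 + 53 + 48 + 55)/7 = 49.5714
Deviations: 2.4286, -3.5714, 3.4286, -9.5714, 3.4286, -1.5714, 5.4286
Σ_{t=1}^{5}(y_t−ȳ)(y_{t+2}−ȳ) = 87.9184
γ_2 = 87.9184 / 7 = 12.560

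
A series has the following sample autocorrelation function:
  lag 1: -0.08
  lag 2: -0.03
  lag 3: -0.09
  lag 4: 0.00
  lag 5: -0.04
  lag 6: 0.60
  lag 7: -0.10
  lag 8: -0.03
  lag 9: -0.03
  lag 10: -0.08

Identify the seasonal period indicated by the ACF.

6

The largest autocorrelation is r_6 = 0.60; the remaining lags stay at or below 0.00.
The dominant spike at lag 6 indicates a seasonal period of 6.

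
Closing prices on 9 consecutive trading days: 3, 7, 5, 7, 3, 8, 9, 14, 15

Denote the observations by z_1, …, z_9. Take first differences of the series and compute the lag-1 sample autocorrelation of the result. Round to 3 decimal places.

-0.510

First differences Δz: 4, -2, 2, -4, 5, 1, 5, 1
Mean of differences = 1.5000
Numerator Σ(Δz_t−Δz̄)(Δz_{t+1}−Δz̄) = -37.7500
Denominator Σ(Δz_t−Δz̄)² = 74.0000
r_1(Δz) = -37.7500 / 74.0000 = -0.510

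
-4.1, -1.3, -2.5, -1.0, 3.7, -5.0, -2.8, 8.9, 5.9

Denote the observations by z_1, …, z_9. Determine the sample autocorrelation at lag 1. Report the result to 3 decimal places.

Mean z̄ = (-4.1 − 1.3 − 2.5 − 1.0 + 3.7 − 5.0 − 2.8 + 8.9 + 5.9)/9 = 0.2000
Numerator Σ_{t=1}^{8}(z_t−z̄)(z_{t+1}−z̄) = 30.4300
Denominator Σ(z_t−z̄)² = 185.9400
r_1 = 30.4300 / 185.9400 = 0.164

0.164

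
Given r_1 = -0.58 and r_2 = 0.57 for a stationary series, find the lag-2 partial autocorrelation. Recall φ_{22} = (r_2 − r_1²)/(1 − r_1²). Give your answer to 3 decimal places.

0.352

φ_{22} = (r_2 − r_1²) / (1 − r_1²)
r_1² = (-0.58)² = 0.3364
Numerator = 0.57 − 0.3364 = 0.2336; denominator = 1 − 0.3364 = 0.6636
φ_{22} = 0.2336 / 0.6636 = 0.352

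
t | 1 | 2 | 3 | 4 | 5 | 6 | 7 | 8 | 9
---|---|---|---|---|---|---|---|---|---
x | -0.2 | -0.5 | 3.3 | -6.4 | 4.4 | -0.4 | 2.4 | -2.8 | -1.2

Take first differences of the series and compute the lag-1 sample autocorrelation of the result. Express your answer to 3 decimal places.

First differences Δx: -0.3, 3.8, -9.7, 10.8, -4.8, 2.8, -5.2, 1.6
Mean of differences = -0.1250
Numerator Σ(Δx_t−Δx̄)(Δx_{t+1}−Δx̄) = -231.2231
Denominator Σ(Δx_t−Δx̄)² = 285.6150
r_1(Δx) = -231.2231 / 285.6150 = -0.810

-0.810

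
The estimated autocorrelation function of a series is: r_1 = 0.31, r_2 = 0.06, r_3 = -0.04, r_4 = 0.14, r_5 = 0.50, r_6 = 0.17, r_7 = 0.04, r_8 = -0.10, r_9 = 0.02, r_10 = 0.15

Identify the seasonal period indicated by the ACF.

5

The largest autocorrelation is r_5 = 0.50; the remaining lags stay at or below 0.31. The elevated value at lag 1 (0.31), dropping to 0.06 at lag 2, reflects decaying short-term dependence rather than seasonality.
The dominant spike at lag 5 indicates a seasonal period of 5.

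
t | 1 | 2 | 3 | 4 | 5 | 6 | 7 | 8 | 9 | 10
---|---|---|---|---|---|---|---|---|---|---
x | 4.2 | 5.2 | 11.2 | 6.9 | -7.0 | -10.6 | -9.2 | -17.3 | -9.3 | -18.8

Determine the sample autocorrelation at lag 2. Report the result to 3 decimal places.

Mean x̄ = (4.2 + 5.2 + 11.2 + 6.9 − 7.0 − 10.6 − 9.2 − 17.3 − 9.3 − 18.8)/10 = -4.4700
Numerator Σ_{t=1}^{8}(x_t−x̄)(x_{t+2}−x̄) = 433.7782
Denominator Σ(x_t−x̄)² = 1003.1410
r_2 = 433.7782 / 1003.1410 = 0.432

0.432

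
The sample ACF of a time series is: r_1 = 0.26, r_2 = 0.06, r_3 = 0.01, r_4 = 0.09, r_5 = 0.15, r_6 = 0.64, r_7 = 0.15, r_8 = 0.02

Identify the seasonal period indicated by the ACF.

The largest autocorrelation is r_6 = 0.64; the remaining lags stay at or below 0.26. The elevated value at lag 1 (0.26), dropping to 0.06 at lag 2, reflects decaying short-term dependence rather than seasonality.
The dominant spike at lag 6 indicates a seasonal period of 6.

6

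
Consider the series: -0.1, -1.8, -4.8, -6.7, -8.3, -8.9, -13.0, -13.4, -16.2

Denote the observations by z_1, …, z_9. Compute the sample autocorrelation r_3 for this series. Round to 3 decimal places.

0.034

Mean z̄ = (-0.1 − 1.8 − 4.8 − 6.7 − 8.3 − 8.9 − 13.0 − 13.4 − 16.2)/9 = -8.1333
Numerator Σ_{t=1}^{6}(z_t−z̄)(z_{t+3}−z̄) = 7.9900
Denominator Σ(z_t−z̄)² = 234.9200
r_3 = 7.9900 / 234.9200 = 0.034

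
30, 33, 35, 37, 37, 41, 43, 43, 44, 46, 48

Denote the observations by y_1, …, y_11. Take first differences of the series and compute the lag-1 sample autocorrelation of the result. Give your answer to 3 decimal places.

-0.194

First differences Δy: 3, 2, 2, 0, 4, 2, 0, 1, 2, 2
Mean of differences = 1.8000
Numerator Σ(Δy_t−Δȳ)(Δy_{t+1}−Δȳ) = -2.6400
Denominator Σ(Δy_t−Δȳ)² = 13.6000
r_1(Δy) = -2.6400 / 13.6000 = -0.194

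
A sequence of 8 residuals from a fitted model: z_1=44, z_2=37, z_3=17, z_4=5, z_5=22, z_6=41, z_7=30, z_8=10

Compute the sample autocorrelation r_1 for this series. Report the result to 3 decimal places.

0.207

Mean z̄ = (44 + 37 + 17 + 5 + 22 + 41 + 30 + 10)/8 = 25.7500
Σ(z_t−z̄)(z_{t+1}−z̄) = (205.3125) + (-98.4375) + (181.5625) + (77.8125) + (-57.1875) + (64.8125) + (-66.9375) = 306.9375
Denominator Σ(z_t−z̄)² = 1479.5000
r_1 = 306.9375 / 1479.5000 = 0.207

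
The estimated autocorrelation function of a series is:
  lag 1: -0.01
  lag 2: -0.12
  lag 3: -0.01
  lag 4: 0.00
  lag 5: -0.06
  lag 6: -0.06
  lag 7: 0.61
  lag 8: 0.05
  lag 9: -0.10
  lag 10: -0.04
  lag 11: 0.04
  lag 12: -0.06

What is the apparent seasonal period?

7

The largest autocorrelation is r_7 = 0.61; the remaining lags stay at or below 0.05.
The dominant spike at lag 7 indicates a seasonal period of 7.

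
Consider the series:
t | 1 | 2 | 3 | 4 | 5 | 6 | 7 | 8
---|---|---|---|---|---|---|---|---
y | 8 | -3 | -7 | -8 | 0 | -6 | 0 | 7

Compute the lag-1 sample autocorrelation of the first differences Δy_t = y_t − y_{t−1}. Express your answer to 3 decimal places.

First differences Δy: -11, -4, -1, 8, -6, 6, 7
Mean of differences = -0.1429
Numerator Σ(Δy_t−Δȳ)(Δy_{t+1}−Δȳ) = -1.5918
Denominator Σ(Δy_t−Δȳ)² = 322.8571
r_1(Δy) = -1.5918 / 322.8571 = -0.005

-0.005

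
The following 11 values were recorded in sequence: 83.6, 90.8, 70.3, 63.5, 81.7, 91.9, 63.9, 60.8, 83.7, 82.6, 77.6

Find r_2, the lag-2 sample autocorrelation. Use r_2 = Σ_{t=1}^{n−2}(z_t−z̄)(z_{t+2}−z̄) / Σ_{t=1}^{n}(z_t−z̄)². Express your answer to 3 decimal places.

Mean z̄ = (83.6 + 90.8 + 70.3 + 63.5 + 81.7 + 91.9 + 63.9 + 60.8 + 83.7 + 82.6 + 77.6)/11 = 77.3091
Numerator Σ_{t=1}^{9}(z_t−z̄)(z_{t+2}−z̄) = -933.6002
Denominator Σ(z_t−z̄)² = 1214.8491
r_2 = -933.6002 / 1214.8491 = -0.768

-0.768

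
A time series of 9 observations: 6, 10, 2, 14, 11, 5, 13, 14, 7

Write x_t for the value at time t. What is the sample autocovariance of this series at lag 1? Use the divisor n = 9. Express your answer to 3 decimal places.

-5.520

Mean x̄ = (6 + 10 + 2 + 14 + 11 + 5 + 13 + 14 + 7)/9 = 9.1111
Σ_{t=1}^{8}(x_t−x̄)(x_{t+1}−x̄) = -49.6790
γ_1 = -49.6790 / 9 = -5.520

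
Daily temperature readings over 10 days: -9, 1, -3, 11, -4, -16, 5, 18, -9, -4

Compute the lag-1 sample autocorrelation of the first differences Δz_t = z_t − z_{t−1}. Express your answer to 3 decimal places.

-0.287

First differences Δz: 10, -4, 14, -15, -12, 21, 13, -27, 5
Mean of differences = 0.5556
Numerator Σ(Δz_t−Δz̄)(Δz_{t+1}−Δz̄) = -585.7531
Denominator Σ(Δz_t−Δz̄)² = 2042.2222
r_1(Δz) = -585.7531 / 2042.2222 = -0.287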